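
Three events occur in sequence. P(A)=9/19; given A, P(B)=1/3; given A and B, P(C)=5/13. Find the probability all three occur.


P(A∩B∩C) = P(A) * P(B|A) * P(C|A∩B)
= 9/19 * 1/3 * 5/13
= 3/19 * 5/13 = 15/247

15/247


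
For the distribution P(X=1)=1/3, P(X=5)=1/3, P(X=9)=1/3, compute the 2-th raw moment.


E[X^2] = sum(x^2 * P(x))
= 1*1/3 + 25*1/3 + 81*1/3
= 107/3

107/3


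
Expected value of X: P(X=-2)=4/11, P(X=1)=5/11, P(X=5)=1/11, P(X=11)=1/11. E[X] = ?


E[X] = sum(x * P(x))
= -2*4/11 + 1*5/11 + 5*1/11 + 11*1/11
= 13/11

13/11


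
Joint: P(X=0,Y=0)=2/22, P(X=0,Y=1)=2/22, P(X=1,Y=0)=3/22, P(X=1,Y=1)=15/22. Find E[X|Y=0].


P(Y=0) = 5/22
E[X|Y=0] = (0*2 + 1*3)/5 = 3/5

3/5


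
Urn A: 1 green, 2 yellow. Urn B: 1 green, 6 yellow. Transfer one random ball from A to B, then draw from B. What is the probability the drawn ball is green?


P(transfer green) = 1/3; P(transfer yellow) = 2/3
If green transferred: Urn II has 2 green of 8, so P(green|green moved) = 1/4
If yellow transferred: Urn II has 1 green of 8, so P(green|yellow moved) = 1/8
By total probability: P(green) = 1/3*1/4 + 2/3*1/8 = 1/6

1/6


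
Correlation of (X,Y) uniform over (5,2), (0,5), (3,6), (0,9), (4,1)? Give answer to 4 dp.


Cov(X,Y) = -4.6400, Var(X) = 4.2400, Var(Y) = 8.2400
rho = Cov/(sqrt(VarX)*sqrt(VarY)) = -0.7850

-0.7850


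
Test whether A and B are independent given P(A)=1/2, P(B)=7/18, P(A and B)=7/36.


P(A)*P(B) = 1/2*7/18 = 7/36
P(A∩B) = 7/36, which equals P(A)P(B), so independent

Yes, A and B are independent


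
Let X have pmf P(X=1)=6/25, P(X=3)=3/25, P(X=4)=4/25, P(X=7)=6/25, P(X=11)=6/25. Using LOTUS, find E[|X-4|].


E[|X-4|] = sum(g(x)*P(x))
= 3*6/25 + 1*3/25 + 0*4/25 + 3*6/25 + 7*6/25
= 81/25

81/25


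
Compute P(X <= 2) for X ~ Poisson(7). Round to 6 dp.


P(X<=2) = e^(-7)*7^0/0! + e^(-7)*7^1/1! + e^(-7)*7^2/2!
≈ 0.0009118820 + 0.0063831738 + 0.0223411082
= 0.0296361640
≈ 0.029636

0.029636


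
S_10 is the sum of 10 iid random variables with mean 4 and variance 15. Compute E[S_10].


E[S_n] = n*E[X_1] = 10*4 = 40

40


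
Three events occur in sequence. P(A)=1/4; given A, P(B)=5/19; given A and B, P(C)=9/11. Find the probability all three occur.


P(A∩B∩C) = P(A) * P(B|A) * P(C|A∩B)
= 1/4 * 5/19 * 9/11
= 5/76 * 9/11 = 45/836

45/836


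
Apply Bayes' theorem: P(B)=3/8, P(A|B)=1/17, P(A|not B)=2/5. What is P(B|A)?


P(A) = P(A|B)P(B) + P(A|B')P(B') = 1/17*3/8 + 2/5*5/8 = 37/136
P(B|A) = P(A|B)P(B)/P(A) = (3/136)/(37/136) = 3/37

3/37


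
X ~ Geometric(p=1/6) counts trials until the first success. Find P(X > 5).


P(X > 5) = P(first 5 trials all fail) = (1-p)^5 = (5/6)^5 = 3125/7776

3125/7776


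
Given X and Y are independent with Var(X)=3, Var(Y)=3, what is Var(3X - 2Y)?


Independence => Cov(X,Y)=0
Var(3X - 2Y) = 3^2*Var(X) + (-2)^2*Var(Y)
= 9*3 + 4*3 = 39

39


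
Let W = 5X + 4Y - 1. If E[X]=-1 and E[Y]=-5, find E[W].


E[5X + 4Y - 1] = 5*E[X] + 4*E[Y] - 1
= (5)*(-1) + (4)*(-5) + (-1)
= -5 - 20 - 1 = -26

-26


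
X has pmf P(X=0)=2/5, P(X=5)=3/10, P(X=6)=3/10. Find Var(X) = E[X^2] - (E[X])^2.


E[X] = 33/10, E[X^2] = 183/10
Var(X) = E[X^2] - (E[X])^2 = 183/10 - (33/10)^2 = 741/100

741/100


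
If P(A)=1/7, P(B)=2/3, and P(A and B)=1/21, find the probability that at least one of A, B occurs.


P(A∪B) = P(A) + P(B) - P(A∩B)
= 1/7 + 2/3 - 1/21 = 16/21

16/21


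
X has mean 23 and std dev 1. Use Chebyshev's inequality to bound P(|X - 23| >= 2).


k = 2/1 = 2
Chebyshev: P(|X-mu| >= k*sigma) <= 1/k^2 = 1/2^2 = 1/4

1/4


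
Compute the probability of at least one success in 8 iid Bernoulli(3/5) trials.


P(at least one) = 1 - P(none)
P(none) = (1 - 3/5)^8 = (2/5)^8 = 256/390625
P(at least one) = 1 - 256/390625 = 390369/390625

390369/390625


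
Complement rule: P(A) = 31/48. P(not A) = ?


P(A') = 1 - P(A) = 1 - 31/48 = 17/48

17/48


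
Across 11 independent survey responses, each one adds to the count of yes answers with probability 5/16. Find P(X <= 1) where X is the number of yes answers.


P(X<=1) = P(X=0) + P(X=1)
= 285311670611/17592186044416 + 1426558353055/17592186044416
= 855935011833/8796093022208

855935011833/8796093022208


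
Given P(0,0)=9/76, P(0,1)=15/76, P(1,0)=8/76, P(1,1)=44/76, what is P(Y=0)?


P(Y=0) = P(0,0)+P(1,0) = 9/76 + 8/76 = 17/76

17/76


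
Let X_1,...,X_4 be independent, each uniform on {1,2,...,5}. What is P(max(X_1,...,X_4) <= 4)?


P(max <= 4) = P(all X_i <= 4) = (P(X_1 <= 4))^4
= (4/5)^4 = 256/625

256/625


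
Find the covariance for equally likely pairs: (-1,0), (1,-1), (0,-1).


E[X]=0, E[Y]=-2/3, E[XY]=-1/3
Cov(X,Y) = E[XY] - E[X]E[Y] = -1/3 - 0*-2/3 = -1/3

-1/3


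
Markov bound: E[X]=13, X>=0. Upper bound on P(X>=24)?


Markov: P(X >= a) <= E[X]/a
P(X >= 24) <= 13/24

13/24


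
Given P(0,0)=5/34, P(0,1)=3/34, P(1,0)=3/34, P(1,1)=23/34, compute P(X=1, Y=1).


Read from table: P(X=1, Y=1) = 23/34

23/34


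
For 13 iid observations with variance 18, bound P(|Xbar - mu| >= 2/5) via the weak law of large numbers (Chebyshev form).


Var(Xbar) = Var(X)/n = 18/13
Chebyshev: P(|Xbar-mu| >= 2/5) <= Var(Xbar)/(2/5)^2 = (18/13)/(4/25) = 225/26
Bound exceeds 1, so trivial bound: 1

1


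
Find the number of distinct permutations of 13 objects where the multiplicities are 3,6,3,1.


13! = 6227020800
Denominator: 3!=6 * 6!=720 * 3!=6 * 1!=1
Coefficient = 6227020800 / 25920 = 240240

240240


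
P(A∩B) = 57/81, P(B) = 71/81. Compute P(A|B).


P(A|B) = P(A∩B)/P(B) = (57/81)/(71/81) = 57/71

57/71


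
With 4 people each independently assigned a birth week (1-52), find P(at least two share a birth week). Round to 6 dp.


P(all different) = prod((52-i)/52 for i=0..3) = 0.888641
P(at least one match) = 1 - 0.888641 = 0.111359

0.111359


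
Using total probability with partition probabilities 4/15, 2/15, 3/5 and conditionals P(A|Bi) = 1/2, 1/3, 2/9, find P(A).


P(A) = P(A|B1)P(B1) + P(A|B2)P(B2) + P(A|B3)P(B3)
= 1/2*4/15 + 1/3*2/15 + 2/9*3/5
= 2/15 + 2/45 + 2/15 = 14/45

14/45


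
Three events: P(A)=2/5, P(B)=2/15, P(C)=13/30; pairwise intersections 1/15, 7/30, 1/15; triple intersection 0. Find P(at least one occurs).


P(A∪B∪C) = P(A)+P(B)+P(C) - P(AB)-P(AC)-P(BC) + P(ABC)
= 2/5+2/15+13/30 - 1/15-7/30-1/15 + 0
= 3/5

3/5


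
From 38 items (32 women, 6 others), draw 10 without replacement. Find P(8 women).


P(X=8) = C(32,8)*C(6,2) / C(38,10)
= 10518300*15 / 472733756
= 157774500/472733756 = 43875/131461

43875/131461


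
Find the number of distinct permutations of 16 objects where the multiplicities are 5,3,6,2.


16! = 20922789888000
Denominator: 5!=120 * 3!=6 * 6!=720 * 2!=2
Coefficient = 20922789888000 / 1036800 = 20180160

20180160


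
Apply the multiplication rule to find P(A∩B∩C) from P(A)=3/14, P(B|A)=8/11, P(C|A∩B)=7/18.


P(A∩B∩C) = P(A) * P(B|A) * P(C|A∩B)
= 3/14 * 8/11 * 7/18
= 12/77 * 7/18 = 2/33

2/33


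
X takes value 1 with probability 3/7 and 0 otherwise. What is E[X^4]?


For Bernoulli: X in {0,1}
E[X^4] = 0^4*(1-3/7) + 1^4*3/7 = 3/7

3/7


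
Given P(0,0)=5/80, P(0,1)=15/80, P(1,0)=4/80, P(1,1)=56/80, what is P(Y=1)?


P(Y=1) = P(0,1)+P(1,1) = 15/80 + 56/80 = 71/80

71/80


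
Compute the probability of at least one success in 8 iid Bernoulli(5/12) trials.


P(at least one) = 1 - P(none)
P(none) = (1 - 5/12)^8 = (7/12)^8 = 5764801/429981696
P(at least one) = 1 - 5764801/429981696 = 424216895/429981696

424216895/429981696


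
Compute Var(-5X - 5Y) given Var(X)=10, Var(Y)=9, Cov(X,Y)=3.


Var(-5X - 5Y) = (-5)^2*Var(X) + (-5)^2*Var(Y) + 2*(-5)*(-5)*Cov(X,Y)
= 25*10 + 25*9 + 50*3
= 250 + 225 + 150 = 625

625


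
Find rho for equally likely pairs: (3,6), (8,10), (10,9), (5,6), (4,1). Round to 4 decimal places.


Cov(X,Y) = 6.0000, Var(X) = 6.8000, Var(Y) = 9.8400
rho = Cov/(sqrt(VarX)*sqrt(VarY)) = 0.7335

0.7335


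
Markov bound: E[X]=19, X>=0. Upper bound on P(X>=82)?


Markov: P(X >= a) <= E[X]/a
P(X >= 82) <= 19/82

19/82


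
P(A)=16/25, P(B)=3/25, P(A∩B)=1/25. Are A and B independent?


P(A)*P(B) = 16/25*3/25 = 48/625
P(A∩B) = 1/25 != 48/625, so not independent

No, A and B are not independent


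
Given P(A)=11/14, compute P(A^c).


P(A') = 1 - P(A) = 1 - 11/14 = 3/14

3/14


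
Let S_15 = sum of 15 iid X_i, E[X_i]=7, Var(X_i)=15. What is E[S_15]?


E[S_n] = n*E[X_1] = 15*7 = 105

105


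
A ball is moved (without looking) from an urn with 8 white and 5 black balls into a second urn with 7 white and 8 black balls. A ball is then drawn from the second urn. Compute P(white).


P(transfer white) = 8/13; P(transfer black) = 5/13
If white transferred: Urn II has 8 white of 16, so P(white|white moved) = 1/2
If black transferred: Urn II has 7 white of 16, so P(white|black moved) = 7/16
By total probability: P(white) = 8/13*1/2 + 5/13*7/16 = 99/208

99/208


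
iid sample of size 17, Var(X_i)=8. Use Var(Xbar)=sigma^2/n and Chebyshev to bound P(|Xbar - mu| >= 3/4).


Var(Xbar) = Var(X)/n = 8/17
Chebyshev: P(|Xbar-mu| >= 3/4) <= Var(Xbar)/(3/4)^2 = (8/17)/(9/16) = 128/153

128/153


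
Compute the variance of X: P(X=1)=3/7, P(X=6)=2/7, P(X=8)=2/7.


E[X] = 31/7, E[X^2] = 29
Var(X) = E[X^2] - (E[X])^2 = 29 - (31/7)^2 = 460/49

460/49


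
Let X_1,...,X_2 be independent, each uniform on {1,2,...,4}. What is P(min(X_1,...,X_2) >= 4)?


P(min >= 4) = P(all X_i >= 4) = (P(X_1 >= 4))^2
= (1/4)^2 = 1/16

1/16


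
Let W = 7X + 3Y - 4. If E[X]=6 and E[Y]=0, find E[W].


E[7X + 3Y - 4] = 7*E[X] + 3*E[Y] - 4
= (7)*(6) + (3)*(0) + (-4)
= 42 + 0 - 4 = 38

38


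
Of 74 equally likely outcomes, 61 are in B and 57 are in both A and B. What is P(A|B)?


P(A|B) = P(A∩B)/P(B) = (57/74)/(61/74) = 57/61

57/61


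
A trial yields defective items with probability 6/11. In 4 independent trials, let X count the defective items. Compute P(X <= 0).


P(X<=0) = P(X=0)
= 625/14641
= 625/14641

625/14641


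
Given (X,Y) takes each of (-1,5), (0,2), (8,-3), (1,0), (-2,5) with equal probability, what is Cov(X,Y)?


E[X]=6/5, E[Y]=9/5, E[XY]=-39/5
Cov(X,Y) = E[XY] - E[X]E[Y] = -39/5 - 6/5*9/5 = -249/25

-249/25


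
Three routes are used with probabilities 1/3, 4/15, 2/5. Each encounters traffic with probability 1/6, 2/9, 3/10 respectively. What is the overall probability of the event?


P(A) = P(A|B1)P(B1) + P(A|B2)P(B2) + P(A|B3)P(B3)
= 1/6*1/3 + 2/9*4/15 + 3/10*2/5
= 1/18 + 8/135 + 3/25 = 317/1350

317/1350


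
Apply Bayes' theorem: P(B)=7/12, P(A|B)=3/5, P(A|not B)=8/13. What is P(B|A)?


P(A) = P(A|B)P(B) + P(A|B')P(B') = 3/5*7/12 + 8/13*5/12 = 473/780
P(B|A) = P(A|B)P(B)/P(A) = (7/20)/(473/780) = 273/473

273/473


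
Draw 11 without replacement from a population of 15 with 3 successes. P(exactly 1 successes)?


P(X=1) = C(3,1)*C(12,10) / C(15,11)
= 3*66 / 1365
= 198/1365 = 66/455

66/455


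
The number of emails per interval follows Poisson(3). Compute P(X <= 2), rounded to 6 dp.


P(X<=2) = e^(-3)*3^0/0! + e^(-3)*3^1/1! + e^(-3)*3^2/2!
≈ 0.0497870684 + 0.1493612051 + 0.2240418077
= 0.4231900812
≈ 0.423190

0.423190


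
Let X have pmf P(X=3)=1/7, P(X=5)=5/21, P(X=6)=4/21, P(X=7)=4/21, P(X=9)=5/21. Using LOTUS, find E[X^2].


E[X^2] = sum(g(x)*P(x))
= 9*1/7 + 25*5/21 + 36*4/21 + 49*4/21 + 81*5/21
= 299/7

299/7


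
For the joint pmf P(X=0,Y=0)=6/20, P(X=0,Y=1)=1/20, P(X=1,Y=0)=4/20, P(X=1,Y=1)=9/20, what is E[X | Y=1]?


P(Y=1) = 10/20
E[X|Y=1] = (0*1 + 1*9)/10 = 9/10

9/10


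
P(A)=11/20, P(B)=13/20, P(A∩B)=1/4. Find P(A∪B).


P(A∪B) = P(A) + P(B) - P(A∩B)
= 11/20 + 13/20 - 1/4 = 19/20

19/20


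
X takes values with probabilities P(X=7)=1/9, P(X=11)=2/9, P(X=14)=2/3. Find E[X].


E[X] = sum(x * P(x))
= 7*1/9 + 11*2/9 + 14*2/3
= 113/9

113/9


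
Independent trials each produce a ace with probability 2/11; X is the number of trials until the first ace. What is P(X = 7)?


P(X=7) = (1-p)^6 * p = (9/11)^6 * 2/11
= 531441/1771561 * 2/11 = 1062882/19487171

1062882/19487171


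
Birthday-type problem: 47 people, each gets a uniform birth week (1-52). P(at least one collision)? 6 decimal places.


P(all different) = prod((52-i)/52 for i=0..46) = 0.000000
P(at least one match) = 1 - 0.000000 = 1.000000

1.000000


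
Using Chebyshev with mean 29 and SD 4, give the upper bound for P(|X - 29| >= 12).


k = 12/4 = 3
Chebyshev: P(|X-mu| >= k*sigma) <= 1/k^2 = 1/3^2 = 1/9

1/9


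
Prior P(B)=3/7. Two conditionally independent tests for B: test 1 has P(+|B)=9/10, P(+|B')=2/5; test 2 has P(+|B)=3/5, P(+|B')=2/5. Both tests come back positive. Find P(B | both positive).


After test 1: P(+) = 9/10*3/7 + 2/5*4/7 = 43/70
P(B|+) = (27/70)/(43/70) = 27/43
After test 2 (use post1 as new prior): P(+) = 3/5*27/43 + 2/5*16/43 = 113/215
P(B|+,+) = (81/215)/(113/215) = 81/113

81/113


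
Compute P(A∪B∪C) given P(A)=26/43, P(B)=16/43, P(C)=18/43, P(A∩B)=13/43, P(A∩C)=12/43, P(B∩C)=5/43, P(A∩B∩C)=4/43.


P(A∪B∪C) = P(A)+P(B)+P(C) - P(AB)-P(AC)-P(BC) + P(ABC)
= 26/43+16/43+18/43 - 13/43-12/43-5/43 + 4/43
= 34/43

34/43


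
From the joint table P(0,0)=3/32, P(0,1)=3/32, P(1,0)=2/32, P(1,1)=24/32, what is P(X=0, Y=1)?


Read from table: P(X=0, Y=1) = 3/32

3/32


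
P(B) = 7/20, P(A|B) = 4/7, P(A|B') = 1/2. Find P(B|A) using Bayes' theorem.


P(A) = P(A|B)P(B) + P(A|B')P(B') = 4/7*7/20 + 1/2*13/20 = 21/40
P(B|A) = P(A|B)P(B)/P(A) = (1/5)/(21/40) = 8/21

8/21


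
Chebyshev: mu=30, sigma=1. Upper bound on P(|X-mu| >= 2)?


k = 2/1 = 2
Chebyshev: P(|X-mu| >= k*sigma) <= 1/k^2 = 1/2^2 = 1/4

1/4


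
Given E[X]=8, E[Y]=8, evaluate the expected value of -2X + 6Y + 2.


E[-2X + 6Y + 2] = -2*E[X] + 6*E[Y] + 2
= (-2)*(8) + (6)*(8) + (2)
= -16 + 48 + 2 = 34

34


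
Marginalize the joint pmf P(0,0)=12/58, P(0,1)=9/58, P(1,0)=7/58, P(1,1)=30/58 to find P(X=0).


P(X=0) = P(0,0)+P(0,1) = 12/58 + 9/58 = 21/58

21/58


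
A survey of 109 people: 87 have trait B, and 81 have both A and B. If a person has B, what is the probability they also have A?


P(A|B) = P(A∩B)/P(B) = (81/109)/(87/109) = 81/87 = 27/29

27/29


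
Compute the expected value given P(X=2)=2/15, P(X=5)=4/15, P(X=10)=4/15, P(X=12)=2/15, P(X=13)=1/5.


E[X] = sum(x * P(x))
= 2*2/15 + 5*4/15 + 10*4/15 + 12*2/15 + 13*1/5
= 127/15

127/15


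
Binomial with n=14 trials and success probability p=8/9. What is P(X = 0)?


P(X=0) = C(14,0) * p^0 * (1-p)^14
= 1 * 1 * 1/22876792454961
= 1/22876792454961

1/22876792454961


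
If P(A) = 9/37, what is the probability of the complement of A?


P(A') = 1 - P(A) = 1 - 9/37 = 28/37

28/37


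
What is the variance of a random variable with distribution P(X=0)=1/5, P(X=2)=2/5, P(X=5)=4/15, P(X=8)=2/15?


E[X] = 16/5, E[X^2] = 84/5
Var(X) = E[X^2] - (E[X])^2 = 84/5 - (16/5)^2 = 164/25

164/25


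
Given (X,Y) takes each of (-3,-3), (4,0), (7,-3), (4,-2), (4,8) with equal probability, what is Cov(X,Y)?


E[X]=16/5, E[Y]=0, E[XY]=12/5
Cov(X,Y) = E[XY] - E[X]E[Y] = 12/5 - 16/5*0 = 12/5

12/5


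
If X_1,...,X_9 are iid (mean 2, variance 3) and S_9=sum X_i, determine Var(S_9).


By independence, Var(S_n) = n*Var(X_1) = 9*3 = 27

27


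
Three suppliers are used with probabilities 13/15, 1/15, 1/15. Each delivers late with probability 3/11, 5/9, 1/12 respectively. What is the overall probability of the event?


P(A) = P(A|B1)P(B1) + P(A|B2)P(B2) + P(A|B3)P(B3)
= 3/11*13/15 + 5/9*1/15 + 1/12*1/15
= 13/55 + 1/27 + 1/180 = 1657/5940

1657/5940


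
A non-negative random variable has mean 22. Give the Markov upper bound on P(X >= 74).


Markov: P(X >= a) <= E[X]/a
P(X >= 74) <= 22/74 = 11/37

11/37


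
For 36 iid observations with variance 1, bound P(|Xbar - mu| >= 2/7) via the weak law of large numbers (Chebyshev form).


Var(Xbar) = Var(X)/n = 1/36
Chebyshev: P(|Xbar-mu| >= 2/7) <= Var(Xbar)/(2/7)^2 = (1/36)/(4/49) = 49/144

49/144


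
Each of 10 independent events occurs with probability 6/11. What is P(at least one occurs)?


P(at least one) = 1 - P(none)
P(none) = (1 - 6/11)^10 = (5/11)^10 = 9765625/25937424601
P(at least one) = 1 - 9765625/25937424601 = 25927658976/25937424601

25927658976/25937424601


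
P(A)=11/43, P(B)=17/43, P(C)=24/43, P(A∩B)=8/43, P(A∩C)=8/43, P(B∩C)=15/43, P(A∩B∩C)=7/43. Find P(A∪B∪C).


P(A∪B∪C) = P(A)+P(B)+P(C) - P(AB)-P(AC)-P(BC) + P(ABC)
= 11/43+17/43+24/43 - 8/43-8/43-15/43 + 7/43
= 28/43

28/43


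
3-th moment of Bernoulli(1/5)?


For Bernoulli: X in {0,1}
E[X^3] = 0^3*(1-1/5) + 1^3*1/5 = 1/5

1/5


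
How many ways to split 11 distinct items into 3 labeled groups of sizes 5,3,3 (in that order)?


11! = 39916800
Denominator: 5!=120 * 3!=6 * 3!=6
Coefficient = 39916800 / 4320 = 9240

9240


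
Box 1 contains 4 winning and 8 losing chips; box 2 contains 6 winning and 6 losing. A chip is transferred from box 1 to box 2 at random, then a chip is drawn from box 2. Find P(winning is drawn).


P(transfer winning) = 4/12 = 1/3; P(transfer losing) = 2/3
If winning transferred: Urn II has 7 winning of 13, so P(winning|winning moved) = 7/13
If losing transferred: Urn II has 6 winning of 13, so P(winning|losing moved) = 6/13
By total probability: P(winning) = 1/3*7/13 + 2/3*6/13 = 19/39

19/39


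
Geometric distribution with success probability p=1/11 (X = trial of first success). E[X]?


For geometric (trials until first success), E[X] = 1/p = 1/(1/11) = 11

11


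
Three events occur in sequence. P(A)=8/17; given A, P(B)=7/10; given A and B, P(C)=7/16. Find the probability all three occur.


P(A∩B∩C) = P(A) * P(B|A) * P(C|A∩B)
= 8/17 * 7/10 * 7/16
= 28/85 * 7/16 = 49/340

49/340


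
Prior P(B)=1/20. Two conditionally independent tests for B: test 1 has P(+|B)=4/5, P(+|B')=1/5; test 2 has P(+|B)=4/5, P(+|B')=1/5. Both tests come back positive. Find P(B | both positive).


After test 1: P(+) = 4/5*1/20 + 1/5*19/20 = 23/100
P(B|+) = (1/25)/(23/100) = 4/23
After test 2 (use post1 as new prior): P(+) = 4/5*4/23 + 1/5*19/23 = 7/23
P(B|+,+) = (16/115)/(7/23) = 16/35

16/35


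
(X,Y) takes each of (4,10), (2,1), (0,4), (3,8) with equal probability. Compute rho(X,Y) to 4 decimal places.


Cov(X,Y) = 3.5625, Var(X) = 2.1875, Var(Y) = 12.1875
rho = Cov/(sqrt(VarX)*sqrt(VarY)) = 0.6900

0.6900


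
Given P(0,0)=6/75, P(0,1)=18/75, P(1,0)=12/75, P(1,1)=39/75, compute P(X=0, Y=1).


Read from table: P(X=0, Y=1) = 18/75 = 6/25

6/25


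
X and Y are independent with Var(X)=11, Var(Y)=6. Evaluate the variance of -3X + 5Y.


Independence => Cov(X,Y)=0
Var(-3X + 5Y) = (-3)^2*Var(X) + 5^2*Var(Y)
= 9*11 + 25*6 = 249

249


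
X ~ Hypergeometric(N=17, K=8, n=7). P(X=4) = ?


P(X=4) = C(8,4)*C(9,3) / C(17,7)
= 70*84 / 19448
= 5880/19448 = 735/2431

735/2431


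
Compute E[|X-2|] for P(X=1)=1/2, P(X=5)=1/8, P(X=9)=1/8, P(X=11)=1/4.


E[|X-2|] = sum(g(x)*P(x))
= 1*1/2 + 3*1/8 + 7*1/8 + 9*1/4
= 4

4


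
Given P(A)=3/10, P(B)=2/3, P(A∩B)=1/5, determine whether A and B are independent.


P(A)*P(B) = 3/10*2/3 = 1/5
P(A∩B) = 1/5, which equals P(A)P(B), so independent

Yes, A and B are independent


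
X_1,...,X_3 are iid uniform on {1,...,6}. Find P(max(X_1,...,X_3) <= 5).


P(max <= 5) = P(all X_i <= 5) = (P(X_1 <= 5))^3
= (5/6)^3 = 125/216

125/216


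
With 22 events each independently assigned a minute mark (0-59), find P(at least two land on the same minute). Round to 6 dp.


P(all different) = prod((60-i)/60 for i=0..21) = 0.012087
P(at least one match) = 1 - 0.012087 = 0.987913

0.987913


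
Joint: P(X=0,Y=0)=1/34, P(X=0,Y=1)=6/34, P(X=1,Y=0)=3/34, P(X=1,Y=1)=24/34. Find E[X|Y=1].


P(Y=1) = 30/34
E[X|Y=1] = (0*6 + 1*24)/30 = 24/30 = 4/5

4/5


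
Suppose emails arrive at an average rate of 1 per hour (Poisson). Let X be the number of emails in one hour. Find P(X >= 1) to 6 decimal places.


P(X>=1) = 1 - P(X<=0) = 1 - (e^(-1)*1^0/0!)
≈ 1 - 0.3678794412 = 0.6321205588
≈ 0.632121

0.632121


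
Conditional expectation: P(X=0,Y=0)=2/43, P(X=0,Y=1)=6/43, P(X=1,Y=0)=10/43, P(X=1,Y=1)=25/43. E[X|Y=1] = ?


P(Y=1) = 31/43
E[X|Y=1] = (0*6 + 1*25)/31 = 25/31

25/31


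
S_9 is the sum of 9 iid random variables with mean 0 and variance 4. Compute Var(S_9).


By independence, Var(S_n) = n*Var(X_1) = 9*4 = 36

36


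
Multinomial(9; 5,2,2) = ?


9! = 362880
Denominator: 5!=120 * 2!=2 * 2!=2
Coefficient = 362880 / 480 = 756

756


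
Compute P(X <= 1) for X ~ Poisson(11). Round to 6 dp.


P(X<=1) = e^(-11)*11^0/0! + e^(-11)*11^1/1!
≈ 0.0000167017 + 0.0001837187
= 0.0002004204
≈ 0.000200

0.000200


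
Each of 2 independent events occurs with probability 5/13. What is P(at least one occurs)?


P(at least one) = 1 - P(none)
P(none) = (1 - 5/13)^2 = (8/13)^2 = 64/169
P(at least one) = 1 - 64/169 = 105/169

105/169


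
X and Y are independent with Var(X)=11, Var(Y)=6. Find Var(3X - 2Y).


Independence => Cov(X,Y)=0
Var(3X - 2Y) = 3^2*Var(X) + (-2)^2*Var(Y)
= 9*11 + 4*6 = 123

123


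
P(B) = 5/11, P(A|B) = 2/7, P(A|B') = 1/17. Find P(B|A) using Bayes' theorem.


P(A) = P(A|B)P(B) + P(A|B')P(B') = 2/7*5/11 + 1/17*6/11 = 212/1309
P(B|A) = P(A|B)P(B)/P(A) = (10/77)/(212/1309) = 85/106

85/106


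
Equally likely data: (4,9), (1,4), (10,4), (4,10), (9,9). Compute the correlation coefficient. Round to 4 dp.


Cov(X,Y) = -0.1200, Var(X) = 11.4400, Var(Y) = 6.9600
rho = Cov/(sqrt(VarX)*sqrt(VarY)) = -0.0134

-0.0134


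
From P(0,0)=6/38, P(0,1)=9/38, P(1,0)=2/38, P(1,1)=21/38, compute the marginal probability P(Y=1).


P(Y=1) = P(0,1)+P(1,1) = 9/38 + 21/38 = 30/38 = 15/19

15/19


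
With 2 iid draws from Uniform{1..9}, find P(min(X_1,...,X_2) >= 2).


P(min >= 2) = P(all X_i >= 2) = (P(X_1 >= 2))^2
= (8/9)^2 = 64/81

64/81


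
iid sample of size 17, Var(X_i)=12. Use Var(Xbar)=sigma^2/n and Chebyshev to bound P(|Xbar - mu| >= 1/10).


Var(Xbar) = Var(X)/n = 12/17
Chebyshev: P(|Xbar-mu| >= 1/10) <= Var(Xbar)/(1/10)^2 = (12/17)/(1/100) = 1200/17
Bound exceeds 1, so trivial bound: 1

1


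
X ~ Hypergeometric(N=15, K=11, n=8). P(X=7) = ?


P(X=7) = C(11,7)*C(4,1) / C(15,8)
= 330*4 / 6435
= 1320/6435 = 8/39

8/39


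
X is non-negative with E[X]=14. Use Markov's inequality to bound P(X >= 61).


Markov: P(X >= a) <= E[X]/a
P(X >= 61) <= 14/61

14/61


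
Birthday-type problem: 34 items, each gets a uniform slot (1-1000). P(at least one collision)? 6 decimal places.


P(all different) = prod((1000-i)/1000 for i=0..33) = 0.567014
P(at least one match) = 1 - 0.567014 = 0.432986

0.432986


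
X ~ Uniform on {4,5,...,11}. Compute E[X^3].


E[X^3] = (1/8) * sum(x^3 for x=4..11)
= 4320/8 = 540

540


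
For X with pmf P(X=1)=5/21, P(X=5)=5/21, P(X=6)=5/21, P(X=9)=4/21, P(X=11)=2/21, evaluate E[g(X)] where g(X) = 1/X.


E[1/X] = sum(g(x)*P(x))
= 1*5/21 + 1/5*5/21 + 1/6*5/21 + 1/9*4/21 + 1/11*2/21
= 211/594

211/594


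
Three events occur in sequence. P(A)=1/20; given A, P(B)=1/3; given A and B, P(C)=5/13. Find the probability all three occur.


P(A∩B∩C) = P(A) * P(B|A) * P(C|A∩B)
= 1/20 * 1/3 * 5/13
= 1/60 * 5/13 = 1/156

1/156


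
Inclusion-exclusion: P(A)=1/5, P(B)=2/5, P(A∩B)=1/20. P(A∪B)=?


P(A∪B) = P(A) + P(B) - P(A∩B)
= 1/5 + 2/5 - 1/20 = 11/20

11/20


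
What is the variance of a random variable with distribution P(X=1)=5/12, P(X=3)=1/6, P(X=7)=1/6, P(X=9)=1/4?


E[X] = 13/3, E[X^2] = 91/3
Var(X) = E[X^2] - (E[X])^2 = 91/3 - (13/3)^2 = 104/9

104/9


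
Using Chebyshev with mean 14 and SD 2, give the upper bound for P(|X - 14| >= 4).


k = 4/2 = 2
Chebyshev: P(|X-mu| >= k*sigma) <= 1/k^2 = 1/2^2 = 1/4

1/4


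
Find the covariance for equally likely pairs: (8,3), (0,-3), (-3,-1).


E[X]=5/3, E[Y]=-1/3, E[XY]=9
Cov(X,Y) = E[XY] - E[X]E[Y] = 9 - 5/3*-1/3 = 86/9

86/9


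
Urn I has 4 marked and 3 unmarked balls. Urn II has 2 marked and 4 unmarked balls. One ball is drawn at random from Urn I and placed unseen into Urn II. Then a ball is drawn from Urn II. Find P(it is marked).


P(transfer marked) = 4/7; P(transfer unmarked) = 3/7
If marked transferred: Urn II has 3 marked of 7, so P(marked|marked moved) = 3/7
If unmarked transferred: Urn II has 2 marked of 7, so P(marked|unmarked moved) = 2/7
By total probability: P(marked) = 4/7*3/7 + 3/7*2/7 = 18/49

18/49


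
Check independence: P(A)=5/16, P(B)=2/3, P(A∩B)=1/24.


P(A)*P(B) = 5/16*2/3 = 5/24
P(A∩B) = 1/24 != 5/24, so not independent

No, A and B are not independent


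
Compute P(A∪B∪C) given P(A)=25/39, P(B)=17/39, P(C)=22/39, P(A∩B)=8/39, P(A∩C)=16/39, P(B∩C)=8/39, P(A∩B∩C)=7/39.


P(A∪B∪C) = P(A)+P(B)+P(C) - P(AB)-P(AC)-P(BC) + P(ABC)
= 25/39+17/39+22/39 - 8/39-16/39-8/39 + 7/39
= 1

1


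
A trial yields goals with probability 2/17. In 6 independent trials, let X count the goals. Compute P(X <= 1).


P(X<=1) = P(X=0) + P(X=1)
= 11390625/24137569 + 9112500/24137569
= 20503125/24137569

20503125/24137569


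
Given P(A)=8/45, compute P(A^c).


P(A') = 1 - P(A) = 1 - 8/45 = 37/45

37/45


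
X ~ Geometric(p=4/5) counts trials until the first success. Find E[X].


For geometric (trials until first success), E[X] = 1/p = 1/(4/5) = 5/4

5/4


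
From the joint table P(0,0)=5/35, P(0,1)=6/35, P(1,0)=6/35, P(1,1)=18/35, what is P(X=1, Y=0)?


Read from table: P(X=1, Y=0) = 6/35

6/35


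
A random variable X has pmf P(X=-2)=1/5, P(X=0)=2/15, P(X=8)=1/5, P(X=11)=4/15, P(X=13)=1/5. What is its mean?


E[X] = sum(x * P(x))
= -2*1/5 + 0*2/15 + 8*1/5 + 11*4/15 + 13*1/5
= 101/15

101/15


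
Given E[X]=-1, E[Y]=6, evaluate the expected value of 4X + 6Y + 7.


E[4X + 6Y + 7] = 4*E[X] + 6*E[Y] + 7
= (4)*(-1) + (6)*(6) + (7)
= -4 + 36 + 7 = 39

39


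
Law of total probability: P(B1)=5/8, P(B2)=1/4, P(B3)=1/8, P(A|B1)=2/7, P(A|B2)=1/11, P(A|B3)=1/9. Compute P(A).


P(A) = P(A|B1)P(B1) + P(A|B2)P(B2) + P(A|B3)P(B3)
= 2/7*5/8 + 1/11*1/4 + 1/9*1/8
= 5/28 + 1/44 + 1/72 = 1193/5544

1193/5544


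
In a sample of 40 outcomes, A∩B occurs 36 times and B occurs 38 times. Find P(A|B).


P(A|B) = P(A∩B)/P(B) = (36/40)/(38/40) = 36/38 = 18/19

18/19


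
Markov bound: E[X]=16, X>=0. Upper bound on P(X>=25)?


Markov: P(X >= a) <= E[X]/a
P(X >= 25) <= 16/25

16/25


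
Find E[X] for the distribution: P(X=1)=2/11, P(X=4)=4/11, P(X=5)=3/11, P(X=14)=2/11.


E[X] = sum(x * P(x))
= 1*2/11 + 4*4/11 + 5*3/11 + 14*2/11
= 61/11

61/11


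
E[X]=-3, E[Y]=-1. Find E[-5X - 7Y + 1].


E[-5X - 7Y + 1] = -5*E[X] - 7*E[Y] + 1
= (-5)*(-3) + (-7)*(-1) + (1)
= 15 + 7 + 1 = 23

23


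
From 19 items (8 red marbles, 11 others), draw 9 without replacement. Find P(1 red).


P(X=1) = C(8,1)*C(11,8) / C(19,9)
= 8*165 / 92378
= 1320/92378 = 60/4199

60/4199


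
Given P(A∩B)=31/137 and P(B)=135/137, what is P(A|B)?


P(A|B) = P(A∩B)/P(B) = (31/137)/(135/137) = 31/135

31/135


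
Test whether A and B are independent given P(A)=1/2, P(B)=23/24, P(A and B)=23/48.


P(A)*P(B) = 1/2*23/24 = 23/48
P(A∩B) = 23/48, which equals P(A)P(B), so independent

Yes, A and B are independent


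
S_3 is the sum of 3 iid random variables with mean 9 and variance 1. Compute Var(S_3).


By independence, Var(S_n) = n*Var(X_1) = 3*1 = 3

3


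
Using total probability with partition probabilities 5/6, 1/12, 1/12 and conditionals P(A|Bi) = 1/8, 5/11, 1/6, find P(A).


P(A) = P(A|B1)P(B1) + P(A|B2)P(B2) + P(A|B3)P(B3)
= 1/8*5/6 + 5/11*1/12 + 1/6*1/12
= 5/48 + 5/132 + 1/72 = 247/1584

247/1584


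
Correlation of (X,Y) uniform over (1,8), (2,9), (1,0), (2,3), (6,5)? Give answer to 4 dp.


Cov(X,Y) = 0.4000, Var(X) = 3.4400, Var(Y) = 10.8000
rho = Cov/(sqrt(VarX)*sqrt(VarY)) = 0.0656

0.0656


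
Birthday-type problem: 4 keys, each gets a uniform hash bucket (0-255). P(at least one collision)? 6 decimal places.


P(all different) = prod((256-i)/256 for i=0..3) = 0.976730
P(at least one match) = 1 - 0.976730 = 0.023270

0.023270


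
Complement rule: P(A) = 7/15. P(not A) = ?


P(A') = 1 - P(A) = 1 - 7/15 = 8/15

8/15


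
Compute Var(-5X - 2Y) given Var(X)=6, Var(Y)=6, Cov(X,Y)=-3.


Var(-5X - 2Y) = (-5)^2*Var(X) + (-2)^2*Var(Y) + 2*(-5)*(-2)*Cov(X,Y)
= 25*6 + 4*6 + 20*(-3)
= 150 + 24 - 60 = 114

114


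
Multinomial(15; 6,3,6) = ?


15! = 1307674368000
Denominator: 6!=720 * 3!=6 * 6!=720
Coefficient = 1307674368000 / 3110400 = 420420

420420


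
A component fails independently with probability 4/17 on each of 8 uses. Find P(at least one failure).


P(at least one) = 1 - P(none)
P(none) = (1 - 4/17)^8 = (13/17)^8 = 815730721/6975757441
P(at least one) = 1 - 815730721/6975757441 = 6160026720/6975757441

6160026720/6975757441


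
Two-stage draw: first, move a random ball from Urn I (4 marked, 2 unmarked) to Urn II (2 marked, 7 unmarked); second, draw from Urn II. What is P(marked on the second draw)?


P(transfer marked) = 4/6 = 2/3; P(transfer unmarked) = 1/3
If marked transferred: Urn II has 3 marked of 10, so P(marked|marked moved) = 3/10
If unmarked transferred: Urn II has 2 marked of 10, so P(marked|unmarked moved) = 1/5
By total probability: P(marked) = 2/3*3/10 + 1/3*1/5 = 4/15

4/15


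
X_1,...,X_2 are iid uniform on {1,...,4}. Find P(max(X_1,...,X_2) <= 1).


P(max <= 1) = P(all X_i <= 1) = (P(X_1 <= 1))^2
= (1/4)^2 = 1/16

1/16


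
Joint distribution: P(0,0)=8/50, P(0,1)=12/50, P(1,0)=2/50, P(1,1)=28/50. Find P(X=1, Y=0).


Read from table: P(X=1, Y=0) = 2/50 = 1/25

1/25


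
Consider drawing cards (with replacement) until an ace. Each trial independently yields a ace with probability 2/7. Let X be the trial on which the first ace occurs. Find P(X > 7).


P(X > 7) = P(first 7 trials all fail) = (1-p)^7 = (5/7)^7 = 78125/823543

78125/823543


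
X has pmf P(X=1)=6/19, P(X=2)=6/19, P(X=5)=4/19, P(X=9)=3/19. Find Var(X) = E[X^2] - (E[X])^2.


E[X] = 65/19, E[X^2] = 373/19
Var(X) = E[X^2] - (E[X])^2 = 373/19 - (65/19)^2 = 2862/361

2862/361


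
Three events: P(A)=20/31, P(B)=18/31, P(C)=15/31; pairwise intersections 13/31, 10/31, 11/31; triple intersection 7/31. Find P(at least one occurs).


P(A∪B∪C) = P(A)+P(B)+P(C) - P(AB)-P(AC)-P(BC) + P(ABC)
= 20/31+18/31+15/31 - 13/31-10/31-11/31 + 7/31
= 26/31

26/31


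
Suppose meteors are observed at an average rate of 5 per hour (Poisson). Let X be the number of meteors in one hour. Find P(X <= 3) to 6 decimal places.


P(X<=3) = e^(-5)*5^0/0! + e^(-5)*5^1/1! + e^(-5)*5^2/2! + e^(-5)*5^3/3!
≈ 0.0067379470 + 0.0336897350 + 0.0842243375 + 0.1403738958
= 0.2650259153
≈ 0.265026

0.265026


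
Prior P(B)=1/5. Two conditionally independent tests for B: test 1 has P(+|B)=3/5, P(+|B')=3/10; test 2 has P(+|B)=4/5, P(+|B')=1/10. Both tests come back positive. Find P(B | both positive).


After test 1: P(+) = 3/5*1/5 + 3/10*4/5 = 9/25
P(B|+) = (3/25)/(9/25) = 1/3
After test 2 (use post1 as new prior): P(+) = 4/5*1/3 + 1/10*2/3 = 1/3
P(B|+,+) = (4/15)/(1/3) = 4/5

4/5


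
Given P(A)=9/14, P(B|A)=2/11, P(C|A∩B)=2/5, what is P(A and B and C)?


P(A∩B∩C) = P(A) * P(B|A) * P(C|A∩B)
= 9/14 * 2/11 * 2/5
= 9/77 * 2/5 = 18/385

18/385


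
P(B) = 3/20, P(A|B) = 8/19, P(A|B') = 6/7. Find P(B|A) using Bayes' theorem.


P(A) = P(A|B)P(B) + P(A|B')P(B') = 8/19*3/20 + 6/7*17/20 = 1053/1330
P(B|A) = P(A|B)P(B)/P(A) = (6/95)/(1053/1330) = 28/351

28/351


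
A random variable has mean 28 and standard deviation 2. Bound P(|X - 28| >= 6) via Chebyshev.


k = 6/2 = 3
Chebyshev: P(|X-mu| >= k*sigma) <= 1/k^2 = 1/3^2 = 1/9

1/9


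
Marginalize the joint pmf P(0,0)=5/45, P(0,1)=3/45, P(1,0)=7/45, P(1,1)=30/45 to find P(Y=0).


P(Y=0) = P(0,0)+P(1,0) = 5/45 + 7/45 = 12/45 = 4/15

4/15


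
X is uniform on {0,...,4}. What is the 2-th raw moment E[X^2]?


E[X^2] = (1/5) * sum(x^2 for x=0..4)
= 30/5 = 6

6


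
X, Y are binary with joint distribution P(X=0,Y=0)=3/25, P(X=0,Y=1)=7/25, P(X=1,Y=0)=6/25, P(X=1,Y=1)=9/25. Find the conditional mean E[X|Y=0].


P(Y=0) = 9/25
E[X|Y=0] = (0*3 + 1*6)/9 = 6/9 = 2/3

2/3


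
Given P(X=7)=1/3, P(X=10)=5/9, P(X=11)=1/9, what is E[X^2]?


E[X^2] = sum(g(x)*P(x))
= 49*1/3 + 100*5/9 + 121*1/9
= 256/3

256/3


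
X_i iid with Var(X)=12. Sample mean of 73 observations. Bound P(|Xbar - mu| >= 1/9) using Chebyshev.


Var(Xbar) = Var(X)/n = 12/73
Chebyshev: P(|Xbar-mu| >= 1/9) <= Var(Xbar)/(1/9)^2 = (12/73)/(1/81) = 972/73
Bound exceeds 1, so trivial bound: 1

1


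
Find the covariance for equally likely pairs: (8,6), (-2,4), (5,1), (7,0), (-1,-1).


E[X]=17/5, E[Y]=2, E[XY]=46/5
Cov(X,Y) = E[XY] - E[X]E[Y] = 46/5 - 17/5*2 = 12/5

12/5


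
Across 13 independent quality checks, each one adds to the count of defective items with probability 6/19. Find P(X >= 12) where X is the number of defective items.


P(X>=12) = P(X=12) + P(X=13)
= 367876214784/42052983462257059 + 13060694016/42052983462257059
= 380936908800/42052983462257059

380936908800/42052983462257059


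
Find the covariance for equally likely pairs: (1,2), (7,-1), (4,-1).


E[X]=4, E[Y]=0, E[XY]=-3
Cov(X,Y) = E[XY] - E[X]E[Y] = -3 - 4*0 = -3

-3


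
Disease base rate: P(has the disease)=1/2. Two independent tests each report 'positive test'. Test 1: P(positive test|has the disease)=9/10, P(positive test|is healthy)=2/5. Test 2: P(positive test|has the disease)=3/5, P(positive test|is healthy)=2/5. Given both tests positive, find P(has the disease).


After test 1: P(+) = 9/10*1/2 + 2/5*1/2 = 13/20
P(B|+) = (9/20)/(13/20) = 9/13
After test 2 (use post1 as new prior): P(+) = 3/5*9/13 + 2/5*4/13 = 7/13
P(B|+,+) = (27/65)/(7/13) = 27/35

27/35


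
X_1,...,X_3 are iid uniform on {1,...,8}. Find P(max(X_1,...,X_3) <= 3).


P(max <= 3) = P(all X_i <= 3) = (P(X_1 <= 3))^3
= (3/8)^3 = 27/512

27/512


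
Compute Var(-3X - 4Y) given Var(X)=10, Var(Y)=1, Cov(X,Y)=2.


Var(-3X - 4Y) = (-3)^2*Var(X) + (-4)^2*Var(Y) + 2*(-3)*(-4)*Cov(X,Y)
= 9*10 + 16*1 + 24*2
= 90 + 16 + 48 = 154

154


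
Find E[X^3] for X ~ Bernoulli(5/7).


For Bernoulli: X in {0,1}
E[X^3] = 0^3*(1-5/7) + 1^3*5/7 = 5/7

5/7


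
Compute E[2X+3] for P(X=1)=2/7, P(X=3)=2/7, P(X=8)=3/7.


E[2X+3] = sum(g(x)*P(x))
= 5*2/7 + 9*2/7 + 19*3/7
= 85/7

85/7


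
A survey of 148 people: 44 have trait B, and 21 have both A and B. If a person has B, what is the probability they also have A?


P(A|B) = P(A∩B)/P(B) = (21/148)/(44/148) = 21/44

21/44


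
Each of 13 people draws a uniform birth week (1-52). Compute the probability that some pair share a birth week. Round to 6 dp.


P(all different) = prod((52-i)/52 for i=0..12) = 0.194545
P(at least one match) = 1 - 0.194545 = 0.805455

0.805455


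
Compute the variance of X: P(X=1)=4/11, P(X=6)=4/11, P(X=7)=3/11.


E[X] = 49/11, E[X^2] = 295/11
Var(X) = E[X^2] - (E[X])^2 = 295/11 - (49/11)^2 = 844/121

844/121


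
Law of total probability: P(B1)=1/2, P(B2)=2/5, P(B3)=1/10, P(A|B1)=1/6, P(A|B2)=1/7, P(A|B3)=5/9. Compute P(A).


P(A) = P(A|B1)P(B1) + P(A|B2)P(B2) + P(A|B3)P(B3)
= 1/6*1/2 + 1/7*2/5 + 5/9*1/10
= 1/12 + 2/35 + 1/18 = 247/1260

247/1260


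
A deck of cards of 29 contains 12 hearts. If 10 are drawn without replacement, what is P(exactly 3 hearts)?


P(X=3) = C(12,3)*C(17,7) / C(29,10)
= 220*19448 / 20030010
= 4278560/20030010 = 2992/14007

2992/14007


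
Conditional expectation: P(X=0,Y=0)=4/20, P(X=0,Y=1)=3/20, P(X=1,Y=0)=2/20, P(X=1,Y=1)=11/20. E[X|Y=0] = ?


P(Y=0) = 6/20
E[X|Y=0] = (0*4 + 1*2)/6 = 2/6 = 1/3

1/3


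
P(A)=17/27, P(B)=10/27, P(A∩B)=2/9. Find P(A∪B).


P(A∪B) = P(A) + P(B) - P(A∩B)
= 17/27 + 10/27 - 2/9 = 7/9

7/9


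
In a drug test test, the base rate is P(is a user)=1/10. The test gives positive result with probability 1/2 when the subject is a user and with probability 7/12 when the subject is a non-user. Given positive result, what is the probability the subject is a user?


P(A) = P(A|B)P(B) + P(A|B')P(B') = 1/2*1/10 + 7/12*9/10 = 23/40
P(B|A) = P(A|B)P(B)/P(A) = (1/20)/(23/40) = 2/23

2/23


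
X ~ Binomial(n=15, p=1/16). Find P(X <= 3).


P(X<=3) = P(X=0) + P(X=1) + P(X=2) + P(X=3)
= 437893890380859375/1152921504606846976 + 437893890380859375/1152921504606846976 + 204350482177734375/1152921504606846976 + 59034583740234375/1152921504606846976
= 284793211669921875/288230376151711744

284793211669921875/288230376151711744


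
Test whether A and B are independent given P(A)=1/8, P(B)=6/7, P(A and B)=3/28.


P(A)*P(B) = 1/8*6/7 = 3/28
P(A∩B) = 3/28, which equals P(A)P(B), so independent

Yes, A and B are independent


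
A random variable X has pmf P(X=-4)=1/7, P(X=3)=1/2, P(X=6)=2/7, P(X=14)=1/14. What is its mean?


E[X] = sum(x * P(x))
= -4*1/7 + 3*1/2 + 6*2/7 + 14*1/14
= 51/14

51/14


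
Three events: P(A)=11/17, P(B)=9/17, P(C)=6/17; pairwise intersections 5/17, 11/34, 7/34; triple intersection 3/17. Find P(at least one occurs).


P(A∪B∪C) = P(A)+P(B)+P(C) - P(AB)-P(AC)-P(BC) + P(ABC)
= 11/17+9/17+6/17 - 5/17-11/34-7/34 + 3/17
= 15/17

15/17


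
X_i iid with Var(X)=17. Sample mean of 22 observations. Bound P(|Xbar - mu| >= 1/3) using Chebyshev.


Var(Xbar) = Var(X)/n = 17/22
Chebyshev: P(|Xbar-mu| >= 1/3) <= Var(Xbar)/(1/3)^2 = (17/22)/(1/9) = 153/22
Bound exceeds 1, so trivial bound: 1

1


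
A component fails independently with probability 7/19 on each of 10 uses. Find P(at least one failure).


P(at least one) = 1 - P(none)
P(none) = (1 - 7/19)^10 = (12/19)^10 = 61917364224/6131066257801
P(at least one) = 1 - 61917364224/6131066257801 = 6069148893577/6131066257801

6069148893577/6131066257801


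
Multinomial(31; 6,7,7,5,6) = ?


31! = 8222838654177922817725562880000000
Denominator: 6!=720 * 7!=5040 * 7!=5040 * 5!=120 * 6!=720
Coefficient = 8222838654177922817725562880000000 / 1580182732800000 = 5203726432073769600

5203726432073769600


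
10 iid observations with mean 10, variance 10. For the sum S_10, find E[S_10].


E[S_n] = n*E[X_1] = 10*10 = 100

100


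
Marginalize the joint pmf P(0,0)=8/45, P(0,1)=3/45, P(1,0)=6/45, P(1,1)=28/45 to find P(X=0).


P(X=0) = P(0,0)+P(0,1) = 8/45 + 3/45 = 11/45

11/45


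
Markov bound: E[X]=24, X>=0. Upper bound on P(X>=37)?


Markov: P(X >= a) <= E[X]/a
P(X >= 37) <= 24/37

24/37


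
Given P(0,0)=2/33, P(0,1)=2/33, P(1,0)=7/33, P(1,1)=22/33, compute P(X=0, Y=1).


Read from table: P(X=0, Y=1) = 2/33

2/33


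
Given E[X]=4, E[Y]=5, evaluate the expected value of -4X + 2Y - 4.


E[-4X + 2Y - 4] = -4*E[X] + 2*E[Y] - 4
= (-4)*(4) + (2)*(5) + (-4)
= -16 + 10 - 4 = -10

-10


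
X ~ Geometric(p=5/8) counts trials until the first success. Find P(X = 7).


P(X=7) = (1-p)^6 * p = (3/8)^6 * 5/8
= 729/262144 * 5/8 = 3645/2097152

3645/2097152


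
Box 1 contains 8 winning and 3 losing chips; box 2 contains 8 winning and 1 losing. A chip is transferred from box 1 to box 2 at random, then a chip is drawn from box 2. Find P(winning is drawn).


P(transfer winning) = 8/11; P(transfer losing) = 3/11
If winning transferred: Urn II has 9 winning of 10, so P(winning|winning moved) = 9/10
If losing transferred: Urn II has 8 winning of 10, so P(winning|losing moved) = 4/5
By total probability: P(winning) = 8/11*9/10 + 3/11*4/5 = 48/55

48/55


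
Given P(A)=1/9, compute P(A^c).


P(A') = 1 - P(A) = 1 - 1/9 = 8/9

8/9
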